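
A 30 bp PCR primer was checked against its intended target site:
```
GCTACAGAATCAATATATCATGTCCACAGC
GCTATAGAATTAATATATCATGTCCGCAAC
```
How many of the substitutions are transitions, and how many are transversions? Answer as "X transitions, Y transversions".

4 transitions, 0 transversions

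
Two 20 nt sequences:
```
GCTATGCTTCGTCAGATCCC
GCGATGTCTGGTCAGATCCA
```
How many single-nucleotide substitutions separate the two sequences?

5

The sequences differ at sites 3, 7, 8, 10, 20 (1-based) — 5 in total.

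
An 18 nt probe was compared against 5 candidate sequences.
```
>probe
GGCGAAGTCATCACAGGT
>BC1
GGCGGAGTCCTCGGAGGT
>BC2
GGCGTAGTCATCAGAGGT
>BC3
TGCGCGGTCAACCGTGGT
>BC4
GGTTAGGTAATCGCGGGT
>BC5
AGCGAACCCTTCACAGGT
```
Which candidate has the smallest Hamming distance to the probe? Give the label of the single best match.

BC1 differs at 4 bases; BC2 differs at 2 bases; BC3 differs at 7 bases; BC4 differs at 6 bases; BC5 differs at 4 bases. The closest is BC2.

BC2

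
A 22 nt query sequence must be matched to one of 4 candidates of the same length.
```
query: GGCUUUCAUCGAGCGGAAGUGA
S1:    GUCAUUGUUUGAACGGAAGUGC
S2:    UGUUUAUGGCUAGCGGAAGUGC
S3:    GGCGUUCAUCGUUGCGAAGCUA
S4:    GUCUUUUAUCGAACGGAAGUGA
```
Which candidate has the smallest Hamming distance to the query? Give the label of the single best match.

S4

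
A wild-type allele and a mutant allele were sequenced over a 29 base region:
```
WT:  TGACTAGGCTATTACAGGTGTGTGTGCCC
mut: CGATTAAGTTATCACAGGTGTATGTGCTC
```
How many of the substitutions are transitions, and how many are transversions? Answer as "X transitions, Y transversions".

Transitions (purine↔purine or pyrimidine↔pyrimidine): 1 T→C, 4 C→T, 7 G→A, 9 C→T, 13 T→C, 22 G→A, 28 C→T.
Transversions (purine↔pyrimidine): none.

7 transitions, 0 transversions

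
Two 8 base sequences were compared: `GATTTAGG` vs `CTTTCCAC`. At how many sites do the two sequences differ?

The sequences differ at sites 1, 2, 5, 6, 7, 8 (1-based) — 6 in total.

6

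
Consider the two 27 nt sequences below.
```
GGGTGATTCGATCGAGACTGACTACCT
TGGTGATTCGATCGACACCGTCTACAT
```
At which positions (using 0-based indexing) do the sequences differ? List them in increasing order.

Differences at position 0 (G→T), position 15 (G→C), position 18 (T→C), position 20 (A→T), position 25 (C→A).

0, 15, 18, 20, 25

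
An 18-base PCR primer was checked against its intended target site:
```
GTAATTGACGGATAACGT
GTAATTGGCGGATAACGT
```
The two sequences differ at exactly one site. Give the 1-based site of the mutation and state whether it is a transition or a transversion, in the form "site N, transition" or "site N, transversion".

site 8, transition

The sequences differ only at site 8: A→G (purine→purine), a transition.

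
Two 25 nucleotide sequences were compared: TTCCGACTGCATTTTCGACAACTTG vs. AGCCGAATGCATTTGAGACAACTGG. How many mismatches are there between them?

Mismatches (1-based): base 1: T→A; base 2: T→G; base 7: C→A; base 15: T→G; base 16: C→A; base 24: T→G.

6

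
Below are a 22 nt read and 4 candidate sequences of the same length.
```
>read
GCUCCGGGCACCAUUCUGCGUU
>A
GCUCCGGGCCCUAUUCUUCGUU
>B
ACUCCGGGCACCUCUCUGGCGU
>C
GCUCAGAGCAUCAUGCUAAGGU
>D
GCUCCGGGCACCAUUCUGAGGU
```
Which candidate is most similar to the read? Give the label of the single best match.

D

Hamming distances to read — A: 3; B: 6; C: 7; D: 2.
Smallest is D with 2 mismatches.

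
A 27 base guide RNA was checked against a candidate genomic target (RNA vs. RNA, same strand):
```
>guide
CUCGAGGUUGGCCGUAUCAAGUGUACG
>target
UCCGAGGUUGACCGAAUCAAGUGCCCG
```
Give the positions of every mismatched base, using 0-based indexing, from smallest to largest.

Differences at position 0 (C→U), position 1 (U→C), position 10 (G→A), position 14 (U→A), position 23 (U→C), position 24 (A→C).

0, 1, 10, 14, 23, 24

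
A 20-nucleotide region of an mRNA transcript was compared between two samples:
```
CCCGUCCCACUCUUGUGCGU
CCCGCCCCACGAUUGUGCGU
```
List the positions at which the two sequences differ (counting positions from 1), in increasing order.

5, 11, 12

Differences at position 5 (U→C), position 11 (U→G), position 12 (C→A).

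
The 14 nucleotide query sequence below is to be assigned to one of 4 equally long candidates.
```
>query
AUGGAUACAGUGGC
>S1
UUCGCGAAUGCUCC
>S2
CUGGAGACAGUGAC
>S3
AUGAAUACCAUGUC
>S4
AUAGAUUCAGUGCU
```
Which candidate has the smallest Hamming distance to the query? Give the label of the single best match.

S2

Hamming distances to query — S1: 9; S2: 3; S3: 4; S4: 4.
Smallest is S2 with 3 mismatches.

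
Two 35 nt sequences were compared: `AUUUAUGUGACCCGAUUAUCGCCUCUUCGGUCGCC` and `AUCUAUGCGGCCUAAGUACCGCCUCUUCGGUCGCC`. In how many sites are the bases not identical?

Mismatches (1-based): site 3: U→C; site 8: U→C; site 10: A→G; site 13: C→U; site 14: G→A; site 16: U→G; site 19: U→C.

7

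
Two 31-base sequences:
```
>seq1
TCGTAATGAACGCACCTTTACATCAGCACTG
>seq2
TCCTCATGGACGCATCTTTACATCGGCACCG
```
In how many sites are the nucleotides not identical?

Mismatches (1-based): site 3: G→C; site 5: A→C; site 9: A→G; site 15: C→T; site 25: A→G; site 30: T→C.

6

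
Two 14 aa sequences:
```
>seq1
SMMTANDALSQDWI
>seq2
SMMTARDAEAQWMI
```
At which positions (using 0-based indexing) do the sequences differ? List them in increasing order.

5, 8, 9, 11, 12

Scanning 0-based: 5: N/R; 8: L/E; 9: S/A; 11: D/W; 12: W/M.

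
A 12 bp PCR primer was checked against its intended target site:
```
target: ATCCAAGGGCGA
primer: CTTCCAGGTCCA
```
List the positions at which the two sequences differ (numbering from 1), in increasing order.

Differences at position 1 (A→C), position 3 (C→T), position 5 (A→C), position 9 (G→T), position 11 (G→C).

1, 3, 5, 9, 11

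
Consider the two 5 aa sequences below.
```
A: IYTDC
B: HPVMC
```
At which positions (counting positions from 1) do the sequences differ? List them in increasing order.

Differences at position 1 (I→H), position 2 (Y→P), position 3 (T→V), position 4 (D→M).

1, 2, 3, 4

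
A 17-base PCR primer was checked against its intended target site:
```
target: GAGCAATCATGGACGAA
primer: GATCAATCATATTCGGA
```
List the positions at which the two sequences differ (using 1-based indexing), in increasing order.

3, 11, 12, 13, 16

Scanning 1-based: 3: G/T; 11: G/A; 12: G/T; 13: A/T; 16: A/G.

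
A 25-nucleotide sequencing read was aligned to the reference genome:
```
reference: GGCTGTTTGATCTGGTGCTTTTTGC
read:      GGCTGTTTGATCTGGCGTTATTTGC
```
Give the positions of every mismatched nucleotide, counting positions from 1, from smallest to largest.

Scanning 1-based: 16: T/C; 18: C/T; 20: T/A.

16, 18, 20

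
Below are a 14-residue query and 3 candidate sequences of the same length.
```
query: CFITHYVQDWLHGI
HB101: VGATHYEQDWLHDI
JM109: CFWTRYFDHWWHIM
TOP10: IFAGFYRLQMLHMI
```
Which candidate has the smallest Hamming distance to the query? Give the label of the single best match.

HB101

Hamming distances to query — HB101: 5; JM109: 8; TOP10: 9.
Smallest is HB101 with 5 mismatches.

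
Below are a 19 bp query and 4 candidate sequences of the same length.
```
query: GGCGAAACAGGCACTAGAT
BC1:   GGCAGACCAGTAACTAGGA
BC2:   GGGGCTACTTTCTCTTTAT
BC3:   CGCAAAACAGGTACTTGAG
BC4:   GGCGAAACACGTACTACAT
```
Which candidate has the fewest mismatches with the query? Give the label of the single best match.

BC4

BC1 differs at 7 bases; BC2 differs at 9 bases; BC3 differs at 5 bases; BC4 differs at 3 bases. The closest is BC4.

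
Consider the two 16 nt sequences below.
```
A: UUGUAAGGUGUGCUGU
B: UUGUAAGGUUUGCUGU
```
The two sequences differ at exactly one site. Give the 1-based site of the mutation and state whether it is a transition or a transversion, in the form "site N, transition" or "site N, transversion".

The sequences differ only at site 10: G→U (purine→pyrimidine), a transversion.

site 10, transversion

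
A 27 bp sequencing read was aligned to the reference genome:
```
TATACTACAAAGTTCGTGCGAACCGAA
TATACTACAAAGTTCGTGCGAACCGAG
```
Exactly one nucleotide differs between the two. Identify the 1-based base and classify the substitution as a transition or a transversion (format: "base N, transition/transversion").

Base 27 changes A→G. A is a purine and G is a purine, so this is a transition.

base 27, transition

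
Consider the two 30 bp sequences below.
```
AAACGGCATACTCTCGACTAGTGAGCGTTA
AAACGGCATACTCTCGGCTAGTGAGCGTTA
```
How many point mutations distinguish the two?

1

The sequences differ at positions 17 (1-based) — 1 in total.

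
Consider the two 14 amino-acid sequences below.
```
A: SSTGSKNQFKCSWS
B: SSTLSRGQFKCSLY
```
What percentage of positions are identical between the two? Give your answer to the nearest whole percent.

5 positions differ (4, 6, 7, 13, 14), so 9 of 14 match: 9/14 = 64.29%.

64%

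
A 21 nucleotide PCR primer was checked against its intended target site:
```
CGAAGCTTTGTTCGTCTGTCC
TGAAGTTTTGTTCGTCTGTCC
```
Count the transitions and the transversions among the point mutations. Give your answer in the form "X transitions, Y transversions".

2 transitions, 0 transversions

Transitions (purine↔purine or pyrimidine↔pyrimidine): 1 C→T, 6 C→T.
Transversions (purine↔pyrimidine): none.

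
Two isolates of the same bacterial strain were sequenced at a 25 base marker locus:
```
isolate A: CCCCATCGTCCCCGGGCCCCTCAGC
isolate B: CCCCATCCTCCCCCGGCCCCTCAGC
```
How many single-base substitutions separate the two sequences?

2

Mismatches (1-based): site 8: G→C; site 14: G→C.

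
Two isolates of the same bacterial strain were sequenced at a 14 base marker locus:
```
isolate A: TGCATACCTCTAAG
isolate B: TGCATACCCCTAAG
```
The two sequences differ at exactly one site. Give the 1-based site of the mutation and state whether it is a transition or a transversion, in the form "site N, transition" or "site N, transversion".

site 9, transition

Site 9 changes T→C. T is a pyrimidine and C is a pyrimidine, so this is a transition.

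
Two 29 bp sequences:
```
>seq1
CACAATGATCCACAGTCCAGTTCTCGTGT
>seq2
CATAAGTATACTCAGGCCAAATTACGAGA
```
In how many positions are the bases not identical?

Comparing position by position, 12 positions differ: 3 (C/T), 6 (T/G), 7 (G/T), 10 (C/A), 12 (A/T), 16 (T/G), 20 (G/A), 21 (T/A), 23 (C/T), 24 (T/A), 27 (T/A), 29 (T/A).

12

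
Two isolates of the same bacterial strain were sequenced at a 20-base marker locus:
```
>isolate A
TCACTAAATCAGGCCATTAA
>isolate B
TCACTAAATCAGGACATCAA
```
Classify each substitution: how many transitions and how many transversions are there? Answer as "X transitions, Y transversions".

Transitions (purine↔purine or pyrimidine↔pyrimidine): 18 T→C.
Transversions (purine↔pyrimidine): 14 C→A.

1 transition, 1 transversion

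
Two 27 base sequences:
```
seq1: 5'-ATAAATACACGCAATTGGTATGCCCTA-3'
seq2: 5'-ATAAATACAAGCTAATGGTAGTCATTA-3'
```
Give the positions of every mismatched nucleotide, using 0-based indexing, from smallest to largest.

Differences at position 9 (C→A), position 12 (A→T), position 14 (T→A), position 20 (T→G), position 21 (G→T), position 23 (C→A), position 24 (C→T).

9, 12, 14, 20, 21, 23, 24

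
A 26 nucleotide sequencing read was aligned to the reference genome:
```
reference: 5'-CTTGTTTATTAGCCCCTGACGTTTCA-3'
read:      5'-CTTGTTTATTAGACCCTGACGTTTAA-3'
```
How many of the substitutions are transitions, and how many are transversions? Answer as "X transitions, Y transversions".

Transitions (purine↔purine or pyrimidine↔pyrimidine): none.
Transversions (purine↔pyrimidine): 13 C→A, 25 C→A.

0 transitions, 2 transversions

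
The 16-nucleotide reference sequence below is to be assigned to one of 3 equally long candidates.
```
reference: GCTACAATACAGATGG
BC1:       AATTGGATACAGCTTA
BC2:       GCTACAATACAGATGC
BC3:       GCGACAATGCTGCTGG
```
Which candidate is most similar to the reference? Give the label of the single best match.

BC2

Hamming distances to reference — BC1: 8; BC2: 1; BC3: 4.
Smallest is BC2 with 1 mismatch.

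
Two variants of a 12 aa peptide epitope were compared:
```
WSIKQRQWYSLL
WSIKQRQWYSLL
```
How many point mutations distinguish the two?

No positions differ; the sequences are identical.

0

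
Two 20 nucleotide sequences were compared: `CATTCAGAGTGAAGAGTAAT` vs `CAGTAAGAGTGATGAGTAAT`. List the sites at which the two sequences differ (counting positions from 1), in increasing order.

Differences at site 3 (T→G), site 5 (C→A), site 13 (A→T).

3, 5, 13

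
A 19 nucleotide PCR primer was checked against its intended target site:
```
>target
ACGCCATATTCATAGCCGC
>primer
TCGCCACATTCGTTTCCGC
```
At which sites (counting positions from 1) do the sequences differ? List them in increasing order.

Differences at site 1 (A→T), site 7 (T→C), site 12 (A→G), site 14 (A→T), site 15 (G→T).

1, 7, 12, 14, 15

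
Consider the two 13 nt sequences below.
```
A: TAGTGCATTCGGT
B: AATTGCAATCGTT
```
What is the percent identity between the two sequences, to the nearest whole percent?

Mismatches at positions 1, 3, 8, 12 (1-based): 4 of 13.
Identical positions: 9/13 = 69.23% → 69%.

69%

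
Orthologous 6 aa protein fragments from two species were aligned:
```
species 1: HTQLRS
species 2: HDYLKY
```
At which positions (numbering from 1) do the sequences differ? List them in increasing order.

Scanning 1-based: 2: T/D; 3: Q/Y; 5: R/K; 6: S/Y.

2, 3, 5, 6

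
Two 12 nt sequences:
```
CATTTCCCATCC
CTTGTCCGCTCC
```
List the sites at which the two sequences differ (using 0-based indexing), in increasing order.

1, 3, 7, 8

Differences at site 1 (A→T), site 3 (T→G), site 7 (C→G), site 8 (A→C).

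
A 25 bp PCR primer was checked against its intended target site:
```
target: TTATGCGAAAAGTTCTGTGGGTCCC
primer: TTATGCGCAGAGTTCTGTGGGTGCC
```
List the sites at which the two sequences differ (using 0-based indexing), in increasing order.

7, 9, 22

Differences at site 7 (A→C), site 9 (A→G), site 22 (C→G).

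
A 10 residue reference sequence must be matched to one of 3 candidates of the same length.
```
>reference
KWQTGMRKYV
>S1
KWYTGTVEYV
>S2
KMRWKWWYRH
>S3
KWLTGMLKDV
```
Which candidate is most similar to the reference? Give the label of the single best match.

S3

S1 differs at 4 positions; S2 differs at 9 positions; S3 differs at 3 positions. The closest is S3.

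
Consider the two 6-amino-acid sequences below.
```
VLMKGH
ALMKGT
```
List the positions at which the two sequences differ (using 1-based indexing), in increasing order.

1, 6

Differences at position 1 (V→A), position 6 (H→T).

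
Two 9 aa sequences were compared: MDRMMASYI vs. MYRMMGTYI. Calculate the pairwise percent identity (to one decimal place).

Mismatches at positions 2, 6, 7 (1-based): 3 of 9.
Identical positions: 6/9 = 66.67% → 66.7%.

66.7%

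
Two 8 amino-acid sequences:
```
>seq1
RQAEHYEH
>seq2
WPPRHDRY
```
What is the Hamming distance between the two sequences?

The sequences differ at residues 1, 2, 3, 4, 6, 7, 8 (1-based) — 7 in total.

7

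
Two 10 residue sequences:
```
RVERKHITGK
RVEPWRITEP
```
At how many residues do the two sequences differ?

5

Mismatches (1-based): residue 4: R→P; residue 5: K→W; residue 6: H→R; residue 9: G→E; residue 10: K→P.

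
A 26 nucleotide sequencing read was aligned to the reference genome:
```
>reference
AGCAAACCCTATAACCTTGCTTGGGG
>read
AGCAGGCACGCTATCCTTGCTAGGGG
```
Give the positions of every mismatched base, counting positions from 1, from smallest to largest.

5, 6, 8, 10, 11, 14, 22

Differences at position 5 (A→G), position 6 (A→G), position 8 (C→A), position 10 (T→G), position 11 (A→C), position 14 (A→T), position 22 (T→A).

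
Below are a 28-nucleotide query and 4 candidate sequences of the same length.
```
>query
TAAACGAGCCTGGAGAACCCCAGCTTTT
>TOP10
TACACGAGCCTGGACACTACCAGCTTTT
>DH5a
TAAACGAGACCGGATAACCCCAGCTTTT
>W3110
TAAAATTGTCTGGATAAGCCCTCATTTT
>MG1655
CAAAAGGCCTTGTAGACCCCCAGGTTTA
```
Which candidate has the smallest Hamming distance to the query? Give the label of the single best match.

Hamming distances to query — TOP10: 5; DH5a: 3; W3110: 9; MG1655: 9.
Smallest is DH5a with 3 mismatches.

DH5a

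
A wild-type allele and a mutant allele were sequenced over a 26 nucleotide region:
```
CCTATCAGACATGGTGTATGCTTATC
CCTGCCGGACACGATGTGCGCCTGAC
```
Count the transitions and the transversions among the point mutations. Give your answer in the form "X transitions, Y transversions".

Mismatches (1-based):
position 4: A→G (purine→purine, transition)
position 5: T→C (pyrimidine→pyrimidine, transition)
position 7: A→G (purine→purine, transition)
position 12: T→C (pyrimidine→pyrimidine, transition)
position 14: G→A (purine→purine, transition)
position 18: A→G (purine→purine, transition)
position 19: T→C (pyrimidine→pyrimidine, transition)
position 22: T→C (pyrimidine→pyrimidine, transition)
position 24: A→G (purine→purine, transition)
position 25: T→A (pyrimidine→purine, transversion)

9 transitions, 1 transversion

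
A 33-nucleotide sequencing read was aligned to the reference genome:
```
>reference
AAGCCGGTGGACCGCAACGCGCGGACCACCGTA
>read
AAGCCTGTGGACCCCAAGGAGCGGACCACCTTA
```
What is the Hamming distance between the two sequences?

5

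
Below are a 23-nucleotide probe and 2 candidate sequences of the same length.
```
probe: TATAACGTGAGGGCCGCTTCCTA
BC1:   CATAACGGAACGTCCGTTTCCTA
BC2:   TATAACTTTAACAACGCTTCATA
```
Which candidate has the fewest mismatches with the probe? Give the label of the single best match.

Hamming distances to probe — BC1: 6; BC2: 7.
Smallest is BC1 with 6 mismatches.

BC1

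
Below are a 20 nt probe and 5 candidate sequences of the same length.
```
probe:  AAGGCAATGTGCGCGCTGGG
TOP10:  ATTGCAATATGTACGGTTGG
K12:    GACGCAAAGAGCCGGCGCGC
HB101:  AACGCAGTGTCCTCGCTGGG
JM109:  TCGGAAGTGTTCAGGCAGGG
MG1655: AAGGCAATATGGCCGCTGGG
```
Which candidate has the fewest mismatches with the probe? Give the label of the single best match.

TOP10 differs at 7 positions; K12 differs at 9 positions; HB101 differs at 4 positions; JM109 differs at 8 positions; MG1655 differs at 3 positions. The closest is MG1655.

MG1655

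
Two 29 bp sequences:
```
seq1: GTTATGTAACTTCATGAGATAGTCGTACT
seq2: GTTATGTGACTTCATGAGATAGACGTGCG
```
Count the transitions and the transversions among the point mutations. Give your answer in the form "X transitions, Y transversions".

2 transitions, 2 transversions

Mismatches (1-based):
position 8: A→G (purine→purine, transition)
position 23: T→A (pyrimidine→purine, transversion)
position 27: A→G (purine→purine, transition)
position 29: T→G (pyrimidine→purine, transversion)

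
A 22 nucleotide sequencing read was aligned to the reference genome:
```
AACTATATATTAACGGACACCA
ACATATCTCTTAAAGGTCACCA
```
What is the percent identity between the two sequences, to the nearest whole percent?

73%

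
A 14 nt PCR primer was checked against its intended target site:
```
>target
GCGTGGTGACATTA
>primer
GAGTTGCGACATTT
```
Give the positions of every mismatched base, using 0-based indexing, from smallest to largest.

Scanning 0-based: 1: C/A; 4: G/T; 6: T/C; 13: A/T.

1, 4, 6, 13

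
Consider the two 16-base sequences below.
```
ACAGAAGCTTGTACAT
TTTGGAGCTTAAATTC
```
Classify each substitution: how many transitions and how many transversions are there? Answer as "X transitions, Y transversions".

Transitions (purine↔purine or pyrimidine↔pyrimidine): 2 C→T, 5 A→G, 11 G→A, 14 C→T, 16 T→C.
Transversions (purine↔pyrimidine): 1 A→T, 3 A→T, 12 T→A, 15 A→T.

5 transitions, 4 transversions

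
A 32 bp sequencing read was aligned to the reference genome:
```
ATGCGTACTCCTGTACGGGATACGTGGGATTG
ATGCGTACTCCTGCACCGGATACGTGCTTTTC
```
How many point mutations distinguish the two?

6

The sequences differ at bases 14, 17, 27, 28, 29, 32 (1-based) — 6 in total.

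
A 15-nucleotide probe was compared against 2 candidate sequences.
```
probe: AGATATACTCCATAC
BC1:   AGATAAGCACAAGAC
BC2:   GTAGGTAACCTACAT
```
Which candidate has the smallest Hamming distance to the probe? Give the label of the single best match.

BC1 differs at 5 bases; BC2 differs at 9 bases. The closest is BC1.

BC1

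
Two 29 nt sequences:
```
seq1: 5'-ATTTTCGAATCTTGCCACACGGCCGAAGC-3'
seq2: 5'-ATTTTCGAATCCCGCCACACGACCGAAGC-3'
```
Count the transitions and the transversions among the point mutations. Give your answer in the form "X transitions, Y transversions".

Mismatches (1-based):
position 12: T→C (pyrimidine→pyrimidine, transition)
position 13: T→C (pyrimidine→pyrimidine, transition)
position 22: G→A (purine→purine, transition)

3 transitions, 0 transversions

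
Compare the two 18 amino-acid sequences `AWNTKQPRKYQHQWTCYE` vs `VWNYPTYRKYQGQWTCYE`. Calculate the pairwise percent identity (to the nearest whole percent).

67%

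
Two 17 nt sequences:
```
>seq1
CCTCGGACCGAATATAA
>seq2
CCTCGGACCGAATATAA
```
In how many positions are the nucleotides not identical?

0

The two sequences are identical at every position.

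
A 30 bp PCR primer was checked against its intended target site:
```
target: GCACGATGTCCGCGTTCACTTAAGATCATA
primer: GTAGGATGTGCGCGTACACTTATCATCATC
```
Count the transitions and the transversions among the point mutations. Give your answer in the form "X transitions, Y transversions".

1 transition, 6 transversions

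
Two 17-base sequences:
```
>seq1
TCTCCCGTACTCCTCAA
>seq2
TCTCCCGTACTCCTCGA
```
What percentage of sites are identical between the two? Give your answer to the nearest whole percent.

Mismatch at position 16 (1-based): 1 of 17.
Identical positions: 16/17 = 94.12% → 94%.

94%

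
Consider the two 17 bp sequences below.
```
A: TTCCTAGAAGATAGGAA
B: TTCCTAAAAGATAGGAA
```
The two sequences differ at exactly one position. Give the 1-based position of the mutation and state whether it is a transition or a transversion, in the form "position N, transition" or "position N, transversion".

position 7, transition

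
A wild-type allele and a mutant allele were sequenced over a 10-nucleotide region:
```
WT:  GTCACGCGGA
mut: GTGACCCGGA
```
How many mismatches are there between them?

2

The sequences differ at bases 3, 6 (1-based) — 2 in total.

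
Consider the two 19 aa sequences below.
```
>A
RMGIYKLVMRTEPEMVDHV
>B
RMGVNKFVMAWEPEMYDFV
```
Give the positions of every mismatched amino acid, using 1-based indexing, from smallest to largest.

Scanning 1-based: 4: I/V; 5: Y/N; 7: L/F; 10: R/A; 11: T/W; 16: V/Y; 18: H/F.

4, 5, 7, 10, 11, 16, 18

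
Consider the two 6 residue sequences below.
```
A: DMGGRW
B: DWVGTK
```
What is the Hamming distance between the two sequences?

4

Mismatches (1-based): position 2: M→W; position 3: G→V; position 5: R→T; position 6: W→K.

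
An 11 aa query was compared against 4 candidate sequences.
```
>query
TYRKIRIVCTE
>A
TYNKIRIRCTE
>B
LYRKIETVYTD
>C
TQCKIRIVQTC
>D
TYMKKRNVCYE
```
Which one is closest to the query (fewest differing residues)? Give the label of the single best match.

A

A differs at 2 residues; B differs at 5 residues; C differs at 4 residues; D differs at 4 residues. The closest is A.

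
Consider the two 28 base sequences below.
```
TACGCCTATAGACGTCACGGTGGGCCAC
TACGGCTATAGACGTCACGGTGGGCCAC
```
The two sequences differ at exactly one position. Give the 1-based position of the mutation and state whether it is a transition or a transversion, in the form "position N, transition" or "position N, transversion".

The sequences differ only at position 5: C→G (pyrimidine→purine), a transversion.

position 5, transversion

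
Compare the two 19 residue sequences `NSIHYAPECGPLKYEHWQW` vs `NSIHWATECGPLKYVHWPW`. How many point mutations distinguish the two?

Comparing position by position, 4 positions differ: 5 (Y/W), 7 (P/T), 15 (E/V), 18 (Q/P).

4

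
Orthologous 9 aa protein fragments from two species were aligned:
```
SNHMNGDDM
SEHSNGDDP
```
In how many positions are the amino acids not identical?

3

The sequences differ at positions 2, 4, 9 (1-based) — 3 in total.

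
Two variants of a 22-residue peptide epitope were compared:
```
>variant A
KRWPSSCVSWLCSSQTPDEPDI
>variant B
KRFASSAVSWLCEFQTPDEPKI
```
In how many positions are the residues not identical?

6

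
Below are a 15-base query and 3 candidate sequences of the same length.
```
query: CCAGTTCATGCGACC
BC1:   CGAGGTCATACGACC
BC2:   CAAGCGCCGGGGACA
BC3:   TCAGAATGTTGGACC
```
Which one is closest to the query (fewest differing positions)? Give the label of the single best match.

Hamming distances to query — BC1: 3; BC2: 7; BC3: 7.
Smallest is BC1 with 3 mismatches.

BC1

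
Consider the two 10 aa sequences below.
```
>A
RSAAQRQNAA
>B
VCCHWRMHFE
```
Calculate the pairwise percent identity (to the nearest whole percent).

9 positions differ (1, 2, 3, 4, 5, 7, 8, 9, 10), so 1 of 10 match: 1/10 = 10%.

10%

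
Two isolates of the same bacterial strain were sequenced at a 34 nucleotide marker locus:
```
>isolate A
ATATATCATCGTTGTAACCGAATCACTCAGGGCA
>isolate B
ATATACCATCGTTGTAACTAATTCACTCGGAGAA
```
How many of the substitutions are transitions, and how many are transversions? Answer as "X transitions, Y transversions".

5 transitions, 2 transversions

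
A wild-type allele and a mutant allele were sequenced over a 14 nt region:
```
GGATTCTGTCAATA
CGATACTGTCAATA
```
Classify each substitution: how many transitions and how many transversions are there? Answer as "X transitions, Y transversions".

Mismatches (1-based):
site 1: G→C (purine→pyrimidine, transversion)
site 5: T→A (pyrimidine→purine, transversion)

0 transitions, 2 transversions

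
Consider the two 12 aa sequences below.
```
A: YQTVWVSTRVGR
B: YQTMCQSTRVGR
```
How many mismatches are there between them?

Mismatches (1-based): residue 4: V→M; residue 5: W→C; residue 6: V→Q.

3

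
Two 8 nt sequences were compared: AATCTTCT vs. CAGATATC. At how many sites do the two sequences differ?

The sequences differ at sites 1, 3, 4, 6, 7, 8 (1-based) — 6 in total.

6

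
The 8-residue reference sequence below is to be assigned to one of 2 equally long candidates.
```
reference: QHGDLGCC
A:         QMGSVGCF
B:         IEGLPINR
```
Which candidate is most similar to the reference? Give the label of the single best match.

A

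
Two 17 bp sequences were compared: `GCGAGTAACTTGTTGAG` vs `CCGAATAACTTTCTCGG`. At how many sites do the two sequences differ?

6

Mismatches (1-based): site 1: G→C; site 5: G→A; site 12: G→T; site 13: T→C; site 15: G→C; site 16: A→G.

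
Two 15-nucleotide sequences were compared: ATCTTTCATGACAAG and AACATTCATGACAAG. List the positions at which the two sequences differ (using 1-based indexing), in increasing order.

Scanning 1-based: 2: T/A; 4: T/A.

2, 4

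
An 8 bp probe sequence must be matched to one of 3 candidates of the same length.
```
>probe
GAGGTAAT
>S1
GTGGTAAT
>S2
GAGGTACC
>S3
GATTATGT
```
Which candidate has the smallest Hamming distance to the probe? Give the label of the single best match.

S1

S1 differs at 1 base; S2 differs at 2 bases; S3 differs at 5 bases. The closest is S1.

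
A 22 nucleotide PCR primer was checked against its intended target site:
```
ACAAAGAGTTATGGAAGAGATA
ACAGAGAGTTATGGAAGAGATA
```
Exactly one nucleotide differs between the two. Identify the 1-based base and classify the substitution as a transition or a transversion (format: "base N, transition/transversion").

base 4, transition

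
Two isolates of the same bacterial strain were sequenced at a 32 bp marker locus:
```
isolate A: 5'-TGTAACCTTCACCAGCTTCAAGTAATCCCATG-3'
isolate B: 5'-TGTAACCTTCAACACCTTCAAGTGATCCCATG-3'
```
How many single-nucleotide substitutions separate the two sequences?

The sequences differ at bases 12, 15, 24 (1-based) — 3 in total.

3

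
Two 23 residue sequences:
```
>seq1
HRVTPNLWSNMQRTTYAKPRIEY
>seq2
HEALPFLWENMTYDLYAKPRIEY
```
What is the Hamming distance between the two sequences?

Comparing position by position, 9 positions differ: 2 (R/E), 3 (V/A), 4 (T/L), 6 (N/F), 9 (S/E), 12 (Q/T), 13 (R/Y), 14 (T/D), 15 (T/L).

9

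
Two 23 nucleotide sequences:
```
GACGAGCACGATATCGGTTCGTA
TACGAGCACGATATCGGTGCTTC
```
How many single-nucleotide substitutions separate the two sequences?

4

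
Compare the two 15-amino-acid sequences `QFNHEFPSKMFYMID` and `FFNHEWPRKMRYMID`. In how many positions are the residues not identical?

4

Mismatches (1-based): position 1: Q→F; position 6: F→W; position 8: S→R; position 11: F→R.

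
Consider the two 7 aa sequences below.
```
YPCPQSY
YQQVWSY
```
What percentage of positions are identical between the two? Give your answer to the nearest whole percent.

43%

Mismatches at positions 2, 3, 4, 5 (1-based): 4 of 7.
Identical positions: 3/7 = 42.86% → 43%.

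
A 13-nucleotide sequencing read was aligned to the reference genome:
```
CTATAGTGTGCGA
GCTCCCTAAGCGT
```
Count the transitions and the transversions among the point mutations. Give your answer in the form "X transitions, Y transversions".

3 transitions, 6 transversions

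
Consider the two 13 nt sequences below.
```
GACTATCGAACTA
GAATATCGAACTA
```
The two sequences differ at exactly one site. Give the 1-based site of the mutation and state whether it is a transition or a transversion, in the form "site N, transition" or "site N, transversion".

site 3, transversion

The sequences differ only at site 3: C→A (pyrimidine→purine), a transversion.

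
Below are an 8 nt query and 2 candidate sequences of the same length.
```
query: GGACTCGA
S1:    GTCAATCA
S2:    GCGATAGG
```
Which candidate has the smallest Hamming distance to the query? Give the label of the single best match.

S2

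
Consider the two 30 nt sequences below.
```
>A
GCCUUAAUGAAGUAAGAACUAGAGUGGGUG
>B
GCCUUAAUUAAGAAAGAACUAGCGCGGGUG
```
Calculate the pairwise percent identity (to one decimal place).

Mismatches at positions 9, 13, 23, 25 (1-based): 4 of 30.
Identical positions: 26/30 = 86.67% → 86.7%.

86.7%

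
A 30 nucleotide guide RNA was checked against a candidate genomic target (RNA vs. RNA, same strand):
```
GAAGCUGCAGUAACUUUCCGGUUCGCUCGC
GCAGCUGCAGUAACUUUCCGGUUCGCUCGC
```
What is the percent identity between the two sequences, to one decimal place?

1 position differs (2), so 29 of 30 match: 29/30 = 96.67%.

96.7%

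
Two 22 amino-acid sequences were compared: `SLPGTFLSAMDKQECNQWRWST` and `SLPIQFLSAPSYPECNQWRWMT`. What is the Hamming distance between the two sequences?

Comparing position by position, 7 residues differ: 4 (G/I), 5 (T/Q), 10 (M/P), 11 (D/S), 12 (K/Y), 13 (Q/P), 21 (S/M).

7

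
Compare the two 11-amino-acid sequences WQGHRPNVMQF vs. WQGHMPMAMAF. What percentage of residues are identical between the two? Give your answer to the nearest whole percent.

Mismatches at positions 5, 7, 8, 10 (1-based): 4 of 11.
Identical positions: 7/11 = 63.64% → 64%.

64%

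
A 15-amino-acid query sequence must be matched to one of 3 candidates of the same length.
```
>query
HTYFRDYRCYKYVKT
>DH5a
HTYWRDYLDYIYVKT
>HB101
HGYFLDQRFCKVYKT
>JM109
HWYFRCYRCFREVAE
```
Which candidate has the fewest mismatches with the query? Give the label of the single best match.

DH5a differs at 4 residues; HB101 differs at 7 residues; JM109 differs at 7 residues. The closest is DH5a.

DH5a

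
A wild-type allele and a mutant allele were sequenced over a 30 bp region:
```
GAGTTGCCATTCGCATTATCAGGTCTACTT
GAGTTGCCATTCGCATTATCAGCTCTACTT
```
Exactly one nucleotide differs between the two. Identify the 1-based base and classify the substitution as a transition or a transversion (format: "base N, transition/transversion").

Base 23 changes G→C. G is a purine and C is a pyrimidine, so this is a transversion.

base 23, transversion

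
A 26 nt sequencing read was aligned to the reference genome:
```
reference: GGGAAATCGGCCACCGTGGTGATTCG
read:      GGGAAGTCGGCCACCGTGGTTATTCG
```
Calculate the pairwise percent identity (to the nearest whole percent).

92%

Mismatches at positions 6, 21 (1-based): 2 of 26.
Identical positions: 24/26 = 92.31% → 92%.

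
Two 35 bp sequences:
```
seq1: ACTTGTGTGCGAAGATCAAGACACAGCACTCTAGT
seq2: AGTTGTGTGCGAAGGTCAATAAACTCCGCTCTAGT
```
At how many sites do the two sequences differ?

Mismatches (1-based): site 2: C→G; site 15: A→G; site 20: G→T; site 22: C→A; site 25: A→T; site 26: G→C; site 28: A→G.

7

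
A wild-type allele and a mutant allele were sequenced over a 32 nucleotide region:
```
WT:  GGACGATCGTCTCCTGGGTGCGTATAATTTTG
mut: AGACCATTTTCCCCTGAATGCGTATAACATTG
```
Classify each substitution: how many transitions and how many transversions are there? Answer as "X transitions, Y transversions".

6 transitions, 3 transversions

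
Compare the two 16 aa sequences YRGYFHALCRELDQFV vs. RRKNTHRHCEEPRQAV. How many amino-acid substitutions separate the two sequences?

10

Comparing position by position, 10 positions differ: 1 (Y/R), 3 (G/K), 4 (Y/N), 5 (F/T), 7 (A/R), 8 (L/H), 10 (R/E), 12 (L/P), 13 (D/R), 15 (F/A).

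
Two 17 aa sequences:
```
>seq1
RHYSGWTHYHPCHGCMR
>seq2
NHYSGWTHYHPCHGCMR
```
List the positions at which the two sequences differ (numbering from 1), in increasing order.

1

Scanning 1-based: 1: R/N.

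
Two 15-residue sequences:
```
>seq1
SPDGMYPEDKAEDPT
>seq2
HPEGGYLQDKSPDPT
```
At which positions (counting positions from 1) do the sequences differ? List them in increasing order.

Scanning 1-based: 1: S/H; 3: D/E; 5: M/G; 7: P/L; 8: E/Q; 11: A/S; 12: E/P.

1, 3, 5, 7, 8, 11, 12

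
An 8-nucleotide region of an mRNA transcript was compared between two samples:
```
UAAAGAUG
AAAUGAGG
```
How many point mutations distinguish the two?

3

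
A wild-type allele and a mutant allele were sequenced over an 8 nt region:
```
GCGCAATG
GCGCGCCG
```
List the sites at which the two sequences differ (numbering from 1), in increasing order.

5, 6, 7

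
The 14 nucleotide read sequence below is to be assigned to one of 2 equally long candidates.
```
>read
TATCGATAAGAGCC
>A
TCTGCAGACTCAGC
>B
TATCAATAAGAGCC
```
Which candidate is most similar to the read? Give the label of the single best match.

B

Hamming distances to read — A: 9; B: 1.
Smallest is B with 1 mismatch.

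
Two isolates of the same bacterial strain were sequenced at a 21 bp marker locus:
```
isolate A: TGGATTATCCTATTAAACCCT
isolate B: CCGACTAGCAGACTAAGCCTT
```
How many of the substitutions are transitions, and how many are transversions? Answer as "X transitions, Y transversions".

Mismatches (1-based):
site 1: T→C (pyrimidine→pyrimidine, transition)
site 2: G→C (purine→pyrimidine, transversion)
site 5: T→C (pyrimidine→pyrimidine, transition)
site 8: T→G (pyrimidine→purine, transversion)
site 10: C→A (pyrimidine→purine, transversion)
site 11: T→G (pyrimidine→purine, transversion)
site 13: T→C (pyrimidine→pyrimidine, transition)
site 17: A→G (purine→purine, transition)
site 20: C→T (pyrimidine→pyrimidine, transition)

5 transitions, 4 transversions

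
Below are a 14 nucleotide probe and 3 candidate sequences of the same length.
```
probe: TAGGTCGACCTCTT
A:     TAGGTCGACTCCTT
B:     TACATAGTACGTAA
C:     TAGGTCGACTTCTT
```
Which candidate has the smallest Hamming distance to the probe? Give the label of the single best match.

C

Hamming distances to probe — A: 2; B: 9; C: 1.
Smallest is C with 1 mismatch.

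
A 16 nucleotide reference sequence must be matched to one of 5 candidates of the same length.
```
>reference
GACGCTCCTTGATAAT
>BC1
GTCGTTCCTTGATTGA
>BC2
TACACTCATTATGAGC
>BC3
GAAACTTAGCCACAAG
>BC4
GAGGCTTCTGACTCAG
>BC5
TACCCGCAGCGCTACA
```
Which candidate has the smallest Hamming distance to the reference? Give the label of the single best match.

BC1

BC1 differs at 5 positions; BC2 differs at 8 positions; BC3 differs at 9 positions; BC4 differs at 7 positions; BC5 differs at 9 positions. The closest is BC1.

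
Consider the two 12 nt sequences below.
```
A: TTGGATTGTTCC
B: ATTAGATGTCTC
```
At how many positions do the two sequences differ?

The sequences differ at positions 1, 3, 4, 5, 6, 10, 11 (1-based) — 7 in total.

7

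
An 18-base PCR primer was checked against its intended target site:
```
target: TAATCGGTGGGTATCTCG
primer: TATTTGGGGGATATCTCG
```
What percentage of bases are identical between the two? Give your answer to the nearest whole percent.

78%

Mismatches at positions 3, 5, 8, 11 (1-based): 4 of 18.
Identical positions: 14/18 = 77.78% → 78%.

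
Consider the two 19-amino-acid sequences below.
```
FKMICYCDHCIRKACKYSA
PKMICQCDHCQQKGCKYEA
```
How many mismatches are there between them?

Comparing position by position, 6 residues differ: 1 (F/P), 6 (Y/Q), 11 (I/Q), 12 (R/Q), 14 (A/G), 18 (S/E).

6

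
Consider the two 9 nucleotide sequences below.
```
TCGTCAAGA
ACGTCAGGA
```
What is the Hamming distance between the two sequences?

2

The sequences differ at positions 1, 7 (1-based) — 2 in total.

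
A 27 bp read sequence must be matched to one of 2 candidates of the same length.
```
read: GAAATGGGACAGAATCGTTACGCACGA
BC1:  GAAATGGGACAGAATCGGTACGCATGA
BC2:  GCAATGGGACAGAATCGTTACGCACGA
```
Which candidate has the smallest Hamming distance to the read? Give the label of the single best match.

Hamming distances to read — BC1: 2; BC2: 1.
Smallest is BC2 with 1 mismatch.

BC2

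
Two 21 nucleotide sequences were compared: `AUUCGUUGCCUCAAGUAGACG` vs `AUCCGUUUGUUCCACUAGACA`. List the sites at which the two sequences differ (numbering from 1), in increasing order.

3, 8, 9, 10, 13, 15, 21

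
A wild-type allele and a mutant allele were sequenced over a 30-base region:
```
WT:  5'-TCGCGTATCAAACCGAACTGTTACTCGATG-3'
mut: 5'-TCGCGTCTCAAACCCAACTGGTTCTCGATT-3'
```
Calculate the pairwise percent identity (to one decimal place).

83.3%

5 positions differ (7, 15, 21, 23, 30), so 25 of 30 match: 25/30 = 83.33%.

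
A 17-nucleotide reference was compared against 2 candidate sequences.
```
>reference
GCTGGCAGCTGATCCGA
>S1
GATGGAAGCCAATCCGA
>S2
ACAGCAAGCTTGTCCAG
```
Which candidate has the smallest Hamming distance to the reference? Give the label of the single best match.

S1

S1 differs at 4 sites; S2 differs at 8 sites. The closest is S1.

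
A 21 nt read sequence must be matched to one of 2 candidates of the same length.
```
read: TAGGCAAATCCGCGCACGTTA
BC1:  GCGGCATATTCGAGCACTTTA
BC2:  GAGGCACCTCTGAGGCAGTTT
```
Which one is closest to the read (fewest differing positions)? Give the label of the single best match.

BC1

Hamming distances to read — BC1: 6; BC2: 9.
Smallest is BC1 with 6 mismatches.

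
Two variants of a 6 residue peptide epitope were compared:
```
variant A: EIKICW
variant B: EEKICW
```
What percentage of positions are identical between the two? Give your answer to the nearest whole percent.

83%

Mismatch at position 2 (1-based): 1 of 6.
Identical positions: 5/6 = 83.33% → 83%.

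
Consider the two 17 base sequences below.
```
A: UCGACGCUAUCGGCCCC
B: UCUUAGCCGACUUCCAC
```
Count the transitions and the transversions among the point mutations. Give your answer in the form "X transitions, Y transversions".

Mismatches (1-based):
base 3: G→U (purine→pyrimidine, transversion)
base 4: A→U (purine→pyrimidine, transversion)
base 5: C→A (pyrimidine→purine, transversion)
base 8: U→C (pyrimidine→pyrimidine, transition)
base 9: A→G (purine→purine, transition)
base 10: U→A (pyrimidine→purine, transversion)
base 12: G→U (purine→pyrimidine, transversion)
base 13: G→U (purine→pyrimidine, transversion)
base 16: C→A (pyrimidine→purine, transversion)

2 transitions, 7 transversions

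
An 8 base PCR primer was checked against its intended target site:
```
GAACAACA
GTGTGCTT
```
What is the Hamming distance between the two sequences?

The sequences differ at positions 2, 3, 4, 5, 6, 7, 8 (1-based) — 7 in total.

7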